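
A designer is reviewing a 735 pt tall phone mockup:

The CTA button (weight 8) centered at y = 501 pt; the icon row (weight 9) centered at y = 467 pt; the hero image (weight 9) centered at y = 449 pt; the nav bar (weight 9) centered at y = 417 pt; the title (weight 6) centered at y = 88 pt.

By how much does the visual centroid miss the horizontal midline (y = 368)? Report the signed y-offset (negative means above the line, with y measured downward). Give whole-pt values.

Σw = 8 + 9 + 9 + 9 + 6 = 41.
y: (8·501 + 9·467 + 9·449 + 9·417 + 6·88) / 41 = 16533 / 41 ≈ 403.24
Offset from y = 368: 403.24 − 368 ≈ 35.24.

≈ 35 pt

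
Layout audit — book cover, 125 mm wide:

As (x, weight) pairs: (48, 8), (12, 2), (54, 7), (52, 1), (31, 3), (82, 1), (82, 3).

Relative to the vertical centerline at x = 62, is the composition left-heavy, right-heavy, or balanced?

left-heavy

Total weight = 8 + 2 + 7 + 1 + 3 + 1 + 3 = 25.
x: (8·48 + 2·12 + 7·54 + 1·52 + 3·31 + 1·82 + 3·82) / 25 = 1259 / 25 ≈ 50.36
50.4 lies left of the midline 62, so the layout is left-heavy.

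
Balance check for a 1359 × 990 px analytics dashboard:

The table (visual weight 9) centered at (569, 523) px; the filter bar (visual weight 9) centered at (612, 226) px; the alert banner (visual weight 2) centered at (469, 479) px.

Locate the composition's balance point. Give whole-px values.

Weights sum to 9 + 9 + 2 = 20.
x: (9·569 + 9·612 + 2·469) / 20 = 11567 / 20 ≈ 578.35
y: (9·523 + 9·226 + 2·479) / 20 = 7699 / 20 ≈ 384.95

(578, 385)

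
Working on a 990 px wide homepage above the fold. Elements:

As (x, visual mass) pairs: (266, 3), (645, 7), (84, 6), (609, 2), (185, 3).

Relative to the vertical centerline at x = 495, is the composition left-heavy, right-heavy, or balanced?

Σw = 3 + 7 + 6 + 2 + 3 = 21.
x-moment: 3·266 + 7·645 + 6·84 + 2·609 + 3·185 = 7590; centroid 7590/21 ≈ 361.43.
Since 361.4 is left of 495, the composition reads left-heavy.

left-heavy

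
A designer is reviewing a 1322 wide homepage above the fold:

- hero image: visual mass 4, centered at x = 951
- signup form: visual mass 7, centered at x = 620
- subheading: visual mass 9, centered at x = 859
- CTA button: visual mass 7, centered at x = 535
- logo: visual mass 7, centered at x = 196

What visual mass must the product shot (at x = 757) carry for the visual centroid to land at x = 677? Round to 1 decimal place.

Known weights sum to 4 + 7 + 9 + 7 + 7 = 34; their moment is 4·951 + 7·620 + 9·859 + 7·535 + 7·196 = 20992.
Set Σw·x/Σw = 677: (20992 + 757w) = 677·(34 + w).
So w = (677·34 − 20992)/(757 − 677) = 2026/80 ≈ 25.33.

w ≈ 25.3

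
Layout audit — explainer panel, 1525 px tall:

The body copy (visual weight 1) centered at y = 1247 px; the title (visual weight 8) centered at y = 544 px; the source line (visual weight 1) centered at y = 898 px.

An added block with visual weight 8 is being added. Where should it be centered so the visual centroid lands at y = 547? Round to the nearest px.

New total weight: (1 + 8 + 1) + 8 = 18.
Along y: (6497 + 8·y) / 18 = 547 (existing moment 1·1247 + 8·544 + 1·898 = 6497) ⇒ y = (9846 − 6497) / 8 ≈ 418.62.

y ≈ 419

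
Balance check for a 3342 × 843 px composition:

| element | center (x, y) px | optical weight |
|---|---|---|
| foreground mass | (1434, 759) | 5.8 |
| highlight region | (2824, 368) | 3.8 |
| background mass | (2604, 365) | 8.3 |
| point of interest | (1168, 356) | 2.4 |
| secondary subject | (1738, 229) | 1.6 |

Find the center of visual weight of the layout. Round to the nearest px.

(2112, 459)

Total weight = 5.8 + 3.8 + 8.3 + 2.4 + 1.6 = 21.9.
x: (5.8·1434 + 3.8·2824 + 8.3·2604 + 2.4·1168 + 1.6·1738) / 21.9 = 46245.6 / 21.9 ≈ 2111.67
y: (5.8·759 + 3.8·368 + 8.3·365 + 2.4·356 + 1.6·229) / 21.9 = 10050.9 / 21.9 ≈ 458.95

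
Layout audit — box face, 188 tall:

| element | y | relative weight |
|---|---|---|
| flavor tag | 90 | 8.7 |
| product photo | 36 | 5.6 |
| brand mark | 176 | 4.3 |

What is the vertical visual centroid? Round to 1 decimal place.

Σw = 8.7 + 5.6 + 4.3 = 18.6.
y-moment: 8.7·90 + 5.6·36 + 4.3·176 = 1741.4; centroid 1741.4/18.6 ≈ 93.62.

y ≈ 93.6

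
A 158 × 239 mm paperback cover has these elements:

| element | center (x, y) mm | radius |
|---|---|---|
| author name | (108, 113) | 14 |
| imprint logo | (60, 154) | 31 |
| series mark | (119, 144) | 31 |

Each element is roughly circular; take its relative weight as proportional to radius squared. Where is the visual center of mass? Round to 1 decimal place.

r² weights: author name 14² = 196, imprint logo 31² = 961, series mark 31² = 961. Total = 2118.
x-moment: 196·108 + 961·60 + 961·119 = 193187; centroid 193187/2118 ≈ 91.21.
y-moment: 196·113 + 961·154 + 961·144 = 308526; centroid 308526/2118 ≈ 145.67.

(91.2, 145.7)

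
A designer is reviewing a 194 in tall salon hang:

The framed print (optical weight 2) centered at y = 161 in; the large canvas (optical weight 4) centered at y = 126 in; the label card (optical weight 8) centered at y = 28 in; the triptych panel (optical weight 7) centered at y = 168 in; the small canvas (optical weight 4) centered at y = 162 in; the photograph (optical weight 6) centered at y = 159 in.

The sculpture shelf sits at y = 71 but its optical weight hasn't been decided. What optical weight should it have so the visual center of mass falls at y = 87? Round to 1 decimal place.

w ≈ 70.7

Known weights sum to 2 + 4 + 8 + 7 + 4 + 6 = 31; their moment is 2·161 + 4·126 + 8·28 + 7·168 + 4·162 + 6·159 = 3828.
Balance at y = 87 requires (3828 + w·71) / (31 + w) = 87.
Solving: w = (87·31 − 3828) / (71 − 87) = -1131 / -16 ≈ 70.69.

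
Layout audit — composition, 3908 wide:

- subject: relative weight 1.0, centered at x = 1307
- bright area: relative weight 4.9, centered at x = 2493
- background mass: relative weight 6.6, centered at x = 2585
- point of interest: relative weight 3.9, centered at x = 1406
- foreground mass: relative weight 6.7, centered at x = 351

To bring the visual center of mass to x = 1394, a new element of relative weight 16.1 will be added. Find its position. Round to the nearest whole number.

x ≈ 1008

New total weight: (1.0 + 4.9 + 6.6 + 3.9 + 6.7) + 16.1 = 39.2.
x: target moment 39.2×1394 = 54644.8; current 1.0·1307 + 4.9·2493 + 6.6·2585 + 3.9·1406 + 6.7·351 = 38418.8; the new element supplies 16226.0, so x = 16226.0/16.1 ≈ 1007.83.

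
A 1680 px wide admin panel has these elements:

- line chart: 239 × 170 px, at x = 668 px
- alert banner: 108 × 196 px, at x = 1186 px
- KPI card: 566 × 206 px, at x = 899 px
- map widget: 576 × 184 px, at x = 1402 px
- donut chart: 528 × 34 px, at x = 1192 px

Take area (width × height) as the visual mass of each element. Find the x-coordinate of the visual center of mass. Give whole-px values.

x ≈ 1082

Areas → weights: line chart 239·170 = 40630, alert banner 108·196 = 21168, KPI card 566·206 = 116596, map widget 576·184 = 105984, donut chart 528·34 = 17952; Σw = 302330.
x-moment: 40630·668 + 21168·1186 + 116596·899 + 105984·1402 + 17952·1192 = 327054244; centroid 327054244/302330 ≈ 1081.78.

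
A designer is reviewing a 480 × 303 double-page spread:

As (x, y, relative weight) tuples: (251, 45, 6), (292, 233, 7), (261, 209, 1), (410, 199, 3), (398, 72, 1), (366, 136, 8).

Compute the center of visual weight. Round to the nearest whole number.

Weights sum to 6 + 7 + 1 + 3 + 1 + 8 = 26.
Σw·x = 8367; x̄ = 8367/26 ≈ 321.81.
Σw·y = 3867; ȳ = 3867/26 ≈ 148.73.

(322, 149)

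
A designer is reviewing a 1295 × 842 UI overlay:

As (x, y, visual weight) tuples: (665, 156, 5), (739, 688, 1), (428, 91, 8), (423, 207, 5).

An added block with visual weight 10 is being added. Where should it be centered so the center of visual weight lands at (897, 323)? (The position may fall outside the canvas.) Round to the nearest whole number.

With the added block, Σw becomes 5 + 1 + 8 + 5 + 10 = 29.
x: target moment 29×897 = 26013; current 5·665 + 1·739 + 8·428 + 5·423 = 9603; the added block supplies 16410, so x = 16410/10 ≈ 1641.00.
y: target moment 29×323 = 9367; current 5·156 + 1·688 + 8·91 + 5·207 = 3231; the added block supplies 6136, so y = 6136/10 ≈ 613.60.

(1641, 614)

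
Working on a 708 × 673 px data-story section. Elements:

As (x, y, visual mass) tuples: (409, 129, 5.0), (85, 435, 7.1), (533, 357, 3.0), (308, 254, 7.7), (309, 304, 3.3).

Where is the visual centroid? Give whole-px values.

(293, 297)

Σw = 5.0 + 7.1 + 3.0 + 7.7 + 3.3 = 26.1.
x: (5.0·409 + 7.1·85 + 3.0·533 + 7.7·308 + 3.3·309) / 26.1 = 7638.8 / 26.1 ≈ 292.67
y: (5.0·129 + 7.1·435 + 3.0·357 + 7.7·254 + 3.3·304) / 26.1 = 7763.5 / 26.1 ≈ 297.45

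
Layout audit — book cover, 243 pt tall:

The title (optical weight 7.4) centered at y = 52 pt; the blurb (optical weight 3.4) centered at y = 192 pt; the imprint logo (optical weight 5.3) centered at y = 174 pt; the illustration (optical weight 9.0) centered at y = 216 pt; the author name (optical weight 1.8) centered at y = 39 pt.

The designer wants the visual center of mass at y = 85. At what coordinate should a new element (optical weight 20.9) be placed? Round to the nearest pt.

New total weight: (7.4 + 3.4 + 5.3 + 9.0 + 1.8) + 20.9 = 47.8.
y: target moment 47.8×85 = 4063.0; current 7.4·52 + 3.4·192 + 5.3·174 + 9.0·216 + 1.8·39 = 3974.0; the new element supplies 89.0, so y = 89.0/20.9 ≈ 4.26.

y ≈ 4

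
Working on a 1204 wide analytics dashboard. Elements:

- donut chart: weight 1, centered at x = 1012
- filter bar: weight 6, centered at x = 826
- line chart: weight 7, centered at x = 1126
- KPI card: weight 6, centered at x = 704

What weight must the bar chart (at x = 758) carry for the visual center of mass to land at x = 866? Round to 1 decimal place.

w ≈ 7.0

Existing Σw = 20 (1 + 6 + 7 + 6); existing moment 1·1012 + 6·826 + 7·1126 + 6·704 = 18074.
For the centroid to hit 866: (18074 + w·758) / (20 + w) = 866.
Rearranging, w·(758 − 866) = 866·20 − 18074 = -754, so w ≈ -754/-108 = 6.98.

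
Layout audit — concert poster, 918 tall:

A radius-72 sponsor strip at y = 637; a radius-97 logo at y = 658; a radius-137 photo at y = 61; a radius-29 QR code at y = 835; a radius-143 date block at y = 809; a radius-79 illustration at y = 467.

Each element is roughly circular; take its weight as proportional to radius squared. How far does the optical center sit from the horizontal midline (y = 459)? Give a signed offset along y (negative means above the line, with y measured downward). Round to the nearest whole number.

r² weights: sponsor strip 72² = 5184, logo 97² = 9409, photo 137² = 18769, QR code 29² = 841, date block 143² = 20449, illustration 79² = 6241. Total = 60893.
y: moment 30798262 / weight 60893 ≈ 505.78
Against y = 459, that's 505.78 − 459 = 46.78.

≈ 47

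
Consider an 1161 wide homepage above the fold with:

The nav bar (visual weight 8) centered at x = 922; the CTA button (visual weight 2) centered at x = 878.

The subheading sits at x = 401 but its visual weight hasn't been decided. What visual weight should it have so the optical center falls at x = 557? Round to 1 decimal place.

Existing Σw = 10 (8 + 2); existing moment 8·922 + 2·878 = 9132.
For the centroid to hit 557: (9132 + w·401) / (10 + w) = 557.
Rearranging, w·(401 − 557) = 557·10 − 9132 = -3562, so w ≈ -3562/-156 = 22.83.

w ≈ 22.8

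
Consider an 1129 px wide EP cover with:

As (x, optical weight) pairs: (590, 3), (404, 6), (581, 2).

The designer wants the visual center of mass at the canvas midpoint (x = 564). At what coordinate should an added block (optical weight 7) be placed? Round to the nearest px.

x ≈ 685

New total weight: (3 + 6 + 2) + 7 = 18.
x: need Σw·x = 18·564 = 10152. Existing = 3·590 + 6·404 + 2·581 = 5356. Remainder 4796 / 7 ≈ 685.14.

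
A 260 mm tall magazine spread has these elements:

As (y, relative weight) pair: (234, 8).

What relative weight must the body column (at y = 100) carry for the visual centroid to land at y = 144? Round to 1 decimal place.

w ≈ 16.4

The single fixed element contributes weight 8, moment 8·234 = 1872.
For the centroid to hit 144: (1872 + w·100) / (8 + w) = 144.
Solving: w = (144·8 − 1872) / (100 − 144) = -720 / -44 ≈ 16.36.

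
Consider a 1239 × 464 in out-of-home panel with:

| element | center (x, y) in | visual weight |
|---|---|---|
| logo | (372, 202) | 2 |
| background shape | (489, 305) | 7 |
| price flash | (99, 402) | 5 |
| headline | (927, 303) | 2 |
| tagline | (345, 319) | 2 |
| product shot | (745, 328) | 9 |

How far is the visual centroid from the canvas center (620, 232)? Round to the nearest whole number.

≈ 139 in

Σw = 2 + 7 + 5 + 2 + 2 + 9 = 27.
Σw·x = 13911; x̄ = 13911/27 ≈ 515.22.
y: moment 8745 / weight 27 ≈ 323.89
Offset from (620, 232): Δx ≈ -104.78, Δy ≈ 91.89; distance = √(Δx² + Δy²) ≈ 139.36.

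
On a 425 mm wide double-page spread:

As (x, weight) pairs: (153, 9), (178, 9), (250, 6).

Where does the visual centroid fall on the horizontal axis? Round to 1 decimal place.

Σw = 9 + 9 + 6 = 24.
x-moment: 9·153 + 9·178 + 6·250 = 4479; centroid 4479/24 ≈ 186.62.

x ≈ 186.6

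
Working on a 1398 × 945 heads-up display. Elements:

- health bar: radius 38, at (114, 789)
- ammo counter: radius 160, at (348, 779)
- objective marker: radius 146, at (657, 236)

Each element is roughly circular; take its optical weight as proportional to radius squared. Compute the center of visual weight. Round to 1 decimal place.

(477.2, 540.0)

r² weights: health bar 38² = 1444, ammo counter 160² = 25600, objective marker 146² = 21316. Total = 48360.
x: (1444·114 + 25600·348 + 21316·657) / 48360 = 23078028 / 48360 ≈ 477.21
y: (1444·789 + 25600·779 + 21316·236) / 48360 = 26112292 / 48360 ≈ 539.96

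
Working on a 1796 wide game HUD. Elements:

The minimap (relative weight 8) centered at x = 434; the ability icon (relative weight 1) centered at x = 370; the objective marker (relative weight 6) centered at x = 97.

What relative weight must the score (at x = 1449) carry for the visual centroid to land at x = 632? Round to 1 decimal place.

w ≈ 6.2

Fixed elements: Σw = 8 + 1 + 6 = 15, Σw·x = 8·434 + 1·370 + 6·97 = 4424.
For the centroid to hit 632: (4424 + w·1449) / (15 + w) = 632.
Solving: w = (632·15 − 4424) / (1449 − 632) = 5056 / 817 ≈ 6.19.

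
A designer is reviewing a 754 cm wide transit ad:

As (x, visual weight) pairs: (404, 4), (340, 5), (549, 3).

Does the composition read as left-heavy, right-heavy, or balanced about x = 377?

Σw = 4 + 5 + 3 = 12.
x: (4·404 + 5·340 + 3·549) / 12 = 4963 / 12 ≈ 413.58
413.6 vs midline 377 → right-heavy.

right-heavy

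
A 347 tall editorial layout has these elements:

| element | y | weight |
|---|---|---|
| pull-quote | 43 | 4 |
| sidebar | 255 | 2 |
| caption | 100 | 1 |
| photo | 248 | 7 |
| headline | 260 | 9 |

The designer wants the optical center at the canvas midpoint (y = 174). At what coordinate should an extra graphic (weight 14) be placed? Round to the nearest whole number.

New total weight: (4 + 2 + 1 + 7 + 9) + 14 = 37.
Along y: (4858 + 14·y) / 37 = 174 (existing moment 4·43 + 2·255 + 1·100 + 7·248 + 9·260 = 4858) ⇒ y = (6438 − 4858) / 14 ≈ 112.86.

y ≈ 113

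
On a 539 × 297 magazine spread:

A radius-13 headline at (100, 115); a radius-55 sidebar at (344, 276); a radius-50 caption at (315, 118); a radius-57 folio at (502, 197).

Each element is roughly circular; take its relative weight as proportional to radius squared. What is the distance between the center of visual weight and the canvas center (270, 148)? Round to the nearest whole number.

≈ 130

r² weights: headline 13² = 169, sidebar 55² = 3025, caption 50² = 2500, folio 57² = 3249. Total = 8943.
x-moment: 169·100 + 3025·344 + 2500·315 + 3249·502 = 3475998; centroid 3475998/8943 ≈ 388.68.
y-moment: 169·115 + 3025·276 + 2500·118 + 3249·197 = 1789388; centroid 1789388/8943 ≈ 200.09.
Relative to (270, 148): Δ = (118.68, 52.09); |Δ| = √(118.68² + 52.09²) ≈ 129.61.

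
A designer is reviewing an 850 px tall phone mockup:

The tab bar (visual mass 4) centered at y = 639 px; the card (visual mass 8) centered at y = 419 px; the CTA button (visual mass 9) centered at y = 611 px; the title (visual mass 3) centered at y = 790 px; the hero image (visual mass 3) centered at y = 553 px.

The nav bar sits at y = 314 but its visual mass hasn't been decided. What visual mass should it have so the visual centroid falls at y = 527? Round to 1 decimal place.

w ≈ 5.7

Known weights sum to 4 + 8 + 9 + 3 + 3 = 27; their moment is 4·639 + 8·419 + 9·611 + 3·790 + 3·553 = 15436.
For the centroid to hit 527: (15436 + w·314) / (27 + w) = 527.
Solving: w = (527·27 − 15436) / (314 − 527) = -1207 / -213 ≈ 5.67.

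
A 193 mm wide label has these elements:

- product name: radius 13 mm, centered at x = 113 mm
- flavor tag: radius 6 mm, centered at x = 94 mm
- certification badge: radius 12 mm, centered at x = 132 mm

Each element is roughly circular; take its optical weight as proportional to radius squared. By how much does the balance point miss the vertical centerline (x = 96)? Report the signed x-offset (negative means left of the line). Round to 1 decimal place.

≈ 22.9 mm

r² weights: product name 13² = 169, flavor tag 6² = 36, certification badge 12² = 144. Total = 349.
x: (169·113 + 36·94 + 144·132) / 349 = 41489 / 349 ≈ 118.88
Against x = 96, that's 118.88 − 96 = 22.88.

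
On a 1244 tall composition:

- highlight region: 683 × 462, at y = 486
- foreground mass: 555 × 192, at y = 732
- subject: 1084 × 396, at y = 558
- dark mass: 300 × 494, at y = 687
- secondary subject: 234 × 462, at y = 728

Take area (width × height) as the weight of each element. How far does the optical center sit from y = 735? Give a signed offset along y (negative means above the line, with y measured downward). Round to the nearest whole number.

Taking area as weight: highlight region 683·462 = 315546, foreground mass 555·192 = 106560, subject 1084·396 = 429264, dark mass 300·494 = 148200, secondary subject 234·462 = 108108. Sum 1107678.
y-moment: 315546·486 + 106560·732 + 429264·558 + 148200·687 + 108108·728 = 651402612; centroid 651402612/1107678 ≈ 588.08.
Offset from y = 735: 588.08 − 735 ≈ -146.92.

≈ -147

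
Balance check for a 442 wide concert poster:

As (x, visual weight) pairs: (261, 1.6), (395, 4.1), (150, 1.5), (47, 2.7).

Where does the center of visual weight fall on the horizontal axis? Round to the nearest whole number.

Weights sum to 1.6 + 4.1 + 1.5 + 2.7 = 9.9.
Σw·x = 1.6·261 + 4.1·395 + 1.5·150 + 2.7·47 = 2389.0, so x̄ = 2389.0/9.9 ≈ 241.31.

x ≈ 241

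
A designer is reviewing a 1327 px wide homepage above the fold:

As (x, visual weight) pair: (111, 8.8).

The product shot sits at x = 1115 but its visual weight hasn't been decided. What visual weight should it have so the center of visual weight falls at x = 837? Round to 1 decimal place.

w ≈ 23.0

Known: weight 8.8 with moment 8.8·111 = 976.8.
For the centroid to hit 837: (976.8 + w·1115) / (8.8 + w) = 837.
So w = (837·8.8 − 976.8)/(1115 − 837) = 6388.8/278 ≈ 22.98.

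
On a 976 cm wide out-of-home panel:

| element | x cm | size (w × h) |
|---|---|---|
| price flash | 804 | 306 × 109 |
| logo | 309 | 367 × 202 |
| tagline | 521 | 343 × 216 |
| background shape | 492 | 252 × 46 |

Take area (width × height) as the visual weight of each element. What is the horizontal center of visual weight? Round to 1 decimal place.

x ≈ 486.8

Areas: price flash 306·109 = 33354, logo 367·202 = 74134, tagline 343·216 = 74088, background shape 252·46 = 11592. Total weight = 193168.
x-moment: 33354·804 + 74134·309 + 74088·521 + 11592·492 = 94027134; centroid 94027134/193168 ≈ 486.76.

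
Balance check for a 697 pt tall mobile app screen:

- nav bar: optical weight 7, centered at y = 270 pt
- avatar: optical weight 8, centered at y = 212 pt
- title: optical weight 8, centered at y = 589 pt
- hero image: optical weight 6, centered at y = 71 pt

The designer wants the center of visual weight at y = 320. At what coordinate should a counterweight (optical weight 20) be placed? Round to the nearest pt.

After adding the counterweight, total weight = 7 + 8 + 8 + 6 + 20 = 49.
y: target moment 49×320 = 15680; current 7·270 + 8·212 + 8·589 + 6·71 = 8724; the counterweight supplies 6956, so y = 6956/20 ≈ 347.80.

y ≈ 348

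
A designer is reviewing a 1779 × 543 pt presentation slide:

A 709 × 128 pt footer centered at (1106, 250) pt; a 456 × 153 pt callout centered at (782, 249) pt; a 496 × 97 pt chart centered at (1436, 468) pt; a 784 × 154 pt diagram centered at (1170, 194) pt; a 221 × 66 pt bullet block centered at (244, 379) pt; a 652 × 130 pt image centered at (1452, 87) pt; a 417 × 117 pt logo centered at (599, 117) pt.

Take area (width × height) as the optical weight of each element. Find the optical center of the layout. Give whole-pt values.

Areas → weights: footer 709·128 = 90752, callout 456·153 = 69768, chart 496·97 = 48112, diagram 784·154 = 120736, bullet block 221·66 = 14586, image 652·130 = 84760, logo 417·117 = 48789; Σw = 477503.
Σw·x = 90752·1106 + 69768·782 + 48112·1436 + 120736·1170 + 14586·244 + 84760·1452 + 48789·599 = 521135355, so x̄ = 521135355/477503 ≈ 1091.38.
Σw·y = 90752·250 + 69768·249 + 48112·468 + 120736·194 + 14586·379 + 84760·87 + 48789·117 = 104609959, so ȳ = 104609959/477503 ≈ 219.08.

(1091, 219)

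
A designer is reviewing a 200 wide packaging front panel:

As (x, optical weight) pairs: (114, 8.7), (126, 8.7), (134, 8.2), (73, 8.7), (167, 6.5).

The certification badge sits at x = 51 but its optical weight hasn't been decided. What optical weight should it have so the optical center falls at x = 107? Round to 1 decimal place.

w ≈ 9.7

Fixed elements: Σw = 8.7 + 8.7 + 8.2 + 8.7 + 6.5 = 40.8, Σw·x = 8.7·114 + 8.7·126 + 8.2·134 + 8.7·73 + 6.5·167 = 4907.4.
Set Σw·x/Σw = 107: (4907.4 + 51w) = 107·(40.8 + w).
Solving: w = (107·40.8 − 4907.4) / (51 − 107) = -541.8 / -56 ≈ 9.68.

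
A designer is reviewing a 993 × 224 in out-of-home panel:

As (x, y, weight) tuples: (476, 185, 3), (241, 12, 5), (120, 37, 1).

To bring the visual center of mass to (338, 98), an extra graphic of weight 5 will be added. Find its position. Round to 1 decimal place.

New total weight: (3 + 5 + 1) + 5 = 14.
x: need Σw·x = 14·338 = 4732. Existing = 3·476 + 5·241 + 1·120 = 2753. Remainder 1979 / 5 ≈ 395.80.
y: need Σw·y = 14·98 = 1372. Existing = 3·185 + 5·12 + 1·37 = 652. Remainder 720 / 5 ≈ 144.00.

(395.8, 144.0)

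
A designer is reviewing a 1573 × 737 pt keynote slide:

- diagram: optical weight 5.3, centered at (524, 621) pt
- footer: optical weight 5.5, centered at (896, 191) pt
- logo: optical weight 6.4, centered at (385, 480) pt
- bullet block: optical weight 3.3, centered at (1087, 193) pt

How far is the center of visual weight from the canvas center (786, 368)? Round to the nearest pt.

Σw = 5.3 + 5.5 + 6.4 + 3.3 = 20.5.
x-moment: 5.3·524 + 5.5·896 + 6.4·385 + 3.3·1087 = 13756.3; centroid 13756.3/20.5 ≈ 671.04.
y-moment: 5.3·621 + 5.5·191 + 6.4·480 + 3.3·193 = 8050.7; centroid 8050.7/20.5 ≈ 392.72.
Offset from (786, 368): Δx ≈ -114.96, Δy ≈ 24.72; distance = √(Δx² + Δy²) ≈ 117.59.

≈ 118 pt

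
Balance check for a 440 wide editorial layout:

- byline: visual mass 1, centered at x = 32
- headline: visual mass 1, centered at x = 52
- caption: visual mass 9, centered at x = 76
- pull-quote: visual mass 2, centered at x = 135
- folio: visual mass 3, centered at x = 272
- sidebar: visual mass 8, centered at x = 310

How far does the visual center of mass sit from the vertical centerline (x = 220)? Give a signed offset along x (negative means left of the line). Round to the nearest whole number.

Weights sum to 1 + 1 + 9 + 2 + 3 + 8 = 24.
Σw·x = 4334; x̄ = 4334/24 ≈ 180.58.
Difference: 180.58 − 220 ≈ -39.42.

≈ -39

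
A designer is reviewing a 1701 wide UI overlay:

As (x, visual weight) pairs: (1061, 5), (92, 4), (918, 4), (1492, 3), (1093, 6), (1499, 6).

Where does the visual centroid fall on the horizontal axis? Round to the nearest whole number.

Weights sum to 5 + 4 + 4 + 3 + 6 + 6 = 28.
Σw·x = 5·1061 + 4·92 + 4·918 + 3·1492 + 6·1093 + 6·1499 = 29373, so x̄ = 29373/28 ≈ 1049.04.

x ≈ 1049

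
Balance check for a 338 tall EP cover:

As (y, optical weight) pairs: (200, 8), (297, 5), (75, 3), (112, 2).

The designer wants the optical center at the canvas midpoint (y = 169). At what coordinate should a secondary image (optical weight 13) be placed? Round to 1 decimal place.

y ≈ 131.2

New total weight: (8 + 5 + 3 + 2) + 13 = 31.
y: target moment 31×169 = 5239; current 8·200 + 5·297 + 3·75 + 2·112 = 3534; the secondary image supplies 1705, so y = 1705/13 ≈ 131.15.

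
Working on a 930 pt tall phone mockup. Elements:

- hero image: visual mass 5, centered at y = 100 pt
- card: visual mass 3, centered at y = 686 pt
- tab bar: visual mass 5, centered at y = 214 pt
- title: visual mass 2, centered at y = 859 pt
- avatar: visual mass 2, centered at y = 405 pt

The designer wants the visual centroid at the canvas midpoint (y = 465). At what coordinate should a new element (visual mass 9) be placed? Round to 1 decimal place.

New total weight: (5 + 3 + 5 + 2 + 2) + 9 = 26.
y: need Σw·y = 26·465 = 12090. Existing = 5·100 + 3·686 + 5·214 + 2·859 + 2·405 = 6156. Remainder 5934 / 9 ≈ 659.33.

y ≈ 659.3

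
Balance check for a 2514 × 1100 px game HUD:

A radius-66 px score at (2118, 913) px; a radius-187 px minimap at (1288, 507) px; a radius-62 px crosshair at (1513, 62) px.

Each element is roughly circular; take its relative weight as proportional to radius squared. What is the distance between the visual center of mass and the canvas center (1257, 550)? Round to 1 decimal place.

≈ 141.1 px

r² weights: score 66² = 4356, minimap 187² = 34969, crosshair 62² = 3844. Total = 43169.
Σw·x = 4356·2118 + 34969·1288 + 3844·1513 = 60082052, so x̄ = 60082052/43169 ≈ 1391.79.
Σw·y = 4356·913 + 34969·507 + 3844·62 = 21944639, so ȳ = 21944639/43169 ≈ 508.34.
Offset from (1257, 550): Δx ≈ 134.79, Δy ≈ -41.66; distance = √(Δx² + Δy²) ≈ 141.08.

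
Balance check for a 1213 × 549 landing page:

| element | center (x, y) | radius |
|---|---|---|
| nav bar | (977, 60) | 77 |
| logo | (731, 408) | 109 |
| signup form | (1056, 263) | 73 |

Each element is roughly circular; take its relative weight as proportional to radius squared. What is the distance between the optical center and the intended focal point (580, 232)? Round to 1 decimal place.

r² weights: nav bar 77² = 5929, logo 109² = 11881, signup form 73² = 5329. Total = 23139.
x-moment: 5929·977 + 11881·731 + 5329·1056 = 20105068; centroid 20105068/23139 ≈ 868.88.
y-moment: 5929·60 + 11881·408 + 5329·263 = 6604715; centroid 6604715/23139 ≈ 285.44.
Offset from (580, 232): Δx ≈ 288.88, Δy ≈ 53.44; distance = √(Δx² + Δy²) ≈ 293.78.

≈ 293.8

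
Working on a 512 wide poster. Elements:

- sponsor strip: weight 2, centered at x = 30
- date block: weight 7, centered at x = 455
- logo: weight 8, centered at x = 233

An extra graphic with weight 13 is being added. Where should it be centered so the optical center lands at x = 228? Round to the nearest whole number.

x ≈ 133

New total weight: (2 + 7 + 8) + 13 = 30.
x: target moment 30×228 = 6840; current 2·30 + 7·455 + 8·233 = 5109; the extra graphic supplies 1731, so x = 1731/13 ≈ 133.15.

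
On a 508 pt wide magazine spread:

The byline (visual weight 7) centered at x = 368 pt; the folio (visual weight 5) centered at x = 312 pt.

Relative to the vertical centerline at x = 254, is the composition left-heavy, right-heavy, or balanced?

right-heavy

Total weight = 7 + 5 = 12.
x: (7·368 + 5·312) / 12 = 4136 / 12 ≈ 344.67
Since 344.7 is right of 254, the composition reads right-heavy.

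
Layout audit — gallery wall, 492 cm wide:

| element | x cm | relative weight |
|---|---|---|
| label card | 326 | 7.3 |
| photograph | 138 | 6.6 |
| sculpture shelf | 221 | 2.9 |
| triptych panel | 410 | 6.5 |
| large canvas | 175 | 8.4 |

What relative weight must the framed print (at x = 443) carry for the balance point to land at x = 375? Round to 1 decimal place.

w ≈ 56.2

Known weights sum to 7.3 + 6.6 + 2.9 + 6.5 + 8.4 = 31.7; their moment is 7.3·326 + 6.6·138 + 2.9·221 + 6.5·410 + 8.4·175 = 8066.5.
Set Σw·x/Σw = 375: (8066.5 + 443w) = 375·(31.7 + w).
Solving: w = (375·31.7 − 8066.5) / (443 − 375) = 3821.0 / 68 ≈ 56.19.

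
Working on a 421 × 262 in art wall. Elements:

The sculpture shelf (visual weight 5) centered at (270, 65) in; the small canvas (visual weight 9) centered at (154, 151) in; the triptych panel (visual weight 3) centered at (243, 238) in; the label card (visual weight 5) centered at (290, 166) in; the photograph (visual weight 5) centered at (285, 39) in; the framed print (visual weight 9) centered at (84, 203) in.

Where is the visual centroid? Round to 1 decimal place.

Σw = 5 + 9 + 3 + 5 + 5 + 9 = 36.
x: (5·270 + 9·154 + 3·243 + 5·290 + 5·285 + 9·84) / 36 = 7096 / 36 ≈ 197.11
y: (5·65 + 9·151 + 3·238 + 5·166 + 5·39 + 9·203) / 36 = 5250 / 36 ≈ 145.83

(197.1, 145.8)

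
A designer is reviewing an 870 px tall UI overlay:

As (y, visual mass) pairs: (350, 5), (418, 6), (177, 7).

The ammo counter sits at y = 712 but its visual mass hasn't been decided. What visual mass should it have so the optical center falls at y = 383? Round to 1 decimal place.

w ≈ 4.2

Existing Σw = 18 (5 + 6 + 7); existing moment 5·350 + 6·418 + 7·177 = 5497.
For the centroid to hit 383: (5497 + w·712) / (18 + w) = 383.
Solving: w = (383·18 − 5497) / (712 − 383) = 1397 / 329 ≈ 4.25.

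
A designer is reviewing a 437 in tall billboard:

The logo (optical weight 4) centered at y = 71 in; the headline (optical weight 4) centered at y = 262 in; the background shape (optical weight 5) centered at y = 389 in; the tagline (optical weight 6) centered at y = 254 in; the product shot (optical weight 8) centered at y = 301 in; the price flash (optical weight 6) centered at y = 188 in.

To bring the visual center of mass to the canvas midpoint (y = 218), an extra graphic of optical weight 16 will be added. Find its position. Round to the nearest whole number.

After adding the extra graphic, total weight = 4 + 4 + 5 + 6 + 8 + 6 + 16 = 49.
y: target moment 49×218 = 10682; current 4·71 + 4·262 + 5·389 + 6·254 + 8·301 + 6·188 = 8337; the extra graphic supplies 2345, so y = 2345/16 ≈ 146.56.

y ≈ 147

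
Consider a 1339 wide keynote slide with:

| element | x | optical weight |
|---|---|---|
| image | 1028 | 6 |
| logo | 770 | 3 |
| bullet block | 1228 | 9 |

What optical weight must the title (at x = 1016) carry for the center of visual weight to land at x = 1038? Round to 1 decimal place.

w ≈ 38.5

Known weights sum to 6 + 3 + 9 = 18; their moment is 6·1028 + 3·770 + 9·1228 = 19530.
Set Σw·x/Σw = 1038: (19530 + 1016w) = 1038·(18 + w).
Solving: w = (1038·18 − 19530) / (1016 − 1038) = -846 / -22 ≈ 38.45.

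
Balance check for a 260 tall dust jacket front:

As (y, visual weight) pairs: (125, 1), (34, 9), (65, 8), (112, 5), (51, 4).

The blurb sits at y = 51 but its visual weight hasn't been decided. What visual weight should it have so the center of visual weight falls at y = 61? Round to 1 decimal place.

Known weights sum to 1 + 9 + 8 + 5 + 4 = 27; their moment is 1·125 + 9·34 + 8·65 + 5·112 + 4·51 = 1715.
For the centroid to hit 61: (1715 + w·51) / (27 + w) = 61.
Solving: w = (61·27 − 1715) / (51 − 61) = -68 / -10 ≈ 6.80.

w ≈ 6.8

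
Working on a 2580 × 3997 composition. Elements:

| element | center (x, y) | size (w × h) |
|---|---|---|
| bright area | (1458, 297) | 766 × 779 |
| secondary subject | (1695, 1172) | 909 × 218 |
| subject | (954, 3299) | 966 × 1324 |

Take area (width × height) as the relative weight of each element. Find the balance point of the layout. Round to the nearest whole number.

Areas: bright area 766·779 = 596714, secondary subject 909·218 = 198162, subject 966·1324 = 1278984. Total weight = 2073860.
x-moment: 596714·1458 + 198162·1695 + 1278984·954 = 2426044338; centroid 2426044338/2073860 ≈ 1169.82.
y-moment: 596714·297 + 198162·1172 + 1278984·3299 = 4628838138; centroid 4628838138/2073860 ≈ 2231.99.

(1170, 2232)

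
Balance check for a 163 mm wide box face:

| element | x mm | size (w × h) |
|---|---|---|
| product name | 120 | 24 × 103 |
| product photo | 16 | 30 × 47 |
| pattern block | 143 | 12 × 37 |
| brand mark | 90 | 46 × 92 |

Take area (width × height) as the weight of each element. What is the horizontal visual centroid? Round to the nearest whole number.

Taking area as weight: product name 24·103 = 2472, product photo 30·47 = 1410, pattern block 12·37 = 444, brand mark 46·92 = 4232. Sum 8558.
x: (2472·120 + 1410·16 + 444·143 + 4232·90) / 8558 = 763572 / 8558 ≈ 89.22

x ≈ 89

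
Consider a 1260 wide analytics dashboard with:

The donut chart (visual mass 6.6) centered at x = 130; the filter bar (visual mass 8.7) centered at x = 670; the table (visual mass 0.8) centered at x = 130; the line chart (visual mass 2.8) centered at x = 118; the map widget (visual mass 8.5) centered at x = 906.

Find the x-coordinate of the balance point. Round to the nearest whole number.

Total weight = 6.6 + 8.7 + 0.8 + 2.8 + 8.5 = 27.4.
x: (6.6·130 + 8.7·670 + 0.8·130 + 2.8·118 + 8.5·906) / 27.4 = 14822.4 / 27.4 ≈ 540.96

x ≈ 541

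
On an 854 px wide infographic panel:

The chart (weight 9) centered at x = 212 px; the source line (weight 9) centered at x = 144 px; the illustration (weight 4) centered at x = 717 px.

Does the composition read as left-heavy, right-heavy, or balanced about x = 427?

left-heavy

Total weight = 9 + 9 + 4 = 22.
Σw·x = 9·212 + 9·144 + 4·717 = 6072, so x̄ = 6072/22 ≈ 276.00.
Since 276.0 is left of 427, the composition reads left-heavy.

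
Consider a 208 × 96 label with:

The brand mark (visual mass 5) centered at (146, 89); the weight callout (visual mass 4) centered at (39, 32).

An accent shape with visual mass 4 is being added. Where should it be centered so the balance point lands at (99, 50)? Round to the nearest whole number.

(100, 19)

With the accent shape, Σw becomes 5 + 4 + 4 = 13.
Along x: (886 + 4·x) / 13 = 99 (existing moment 5·146 + 4·39 = 886) ⇒ x = (1287 − 886) / 4 ≈ 100.25.
Along y: (573 + 4·y) / 13 = 50 (existing moment 5·89 + 4·32 = 573) ⇒ y = (650 − 573) / 4 ≈ 19.25.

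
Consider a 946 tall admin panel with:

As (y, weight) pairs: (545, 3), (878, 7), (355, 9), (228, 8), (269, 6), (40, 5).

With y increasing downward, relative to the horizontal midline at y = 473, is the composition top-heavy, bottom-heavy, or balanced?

top-heavy

Σw = 3 + 7 + 9 + 8 + 6 + 5 = 38.
y-moment: 3·545 + 7·878 + 9·355 + 8·228 + 6·269 + 5·40 = 14614; centroid 14614/38 ≈ 384.58.
384.6 lies above (smaller y than) the midline 473, so the layout is top-heavy.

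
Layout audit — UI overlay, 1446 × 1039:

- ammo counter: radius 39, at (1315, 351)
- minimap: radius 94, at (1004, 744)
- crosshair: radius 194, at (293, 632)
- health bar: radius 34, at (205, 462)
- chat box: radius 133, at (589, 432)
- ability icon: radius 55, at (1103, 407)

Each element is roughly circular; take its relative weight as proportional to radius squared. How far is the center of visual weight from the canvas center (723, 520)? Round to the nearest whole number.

Weights ∝ r²: ammo counter 39² = 1521, minimap 94² = 8836, crosshair 194² = 37636, health bar 34² = 1156, chat box 133² = 17689, ability icon 55² = 3025; Σw = 69863.
x: moment 35891183 / weight 69863 ≈ 513.74
Σw·y = 40300702; ȳ = 40300702/69863 ≈ 576.85.
From (723, 520): dx = -209.26, dy = 56.85, so the distance is √(dx²+dy²) ≈ 216.85.

≈ 217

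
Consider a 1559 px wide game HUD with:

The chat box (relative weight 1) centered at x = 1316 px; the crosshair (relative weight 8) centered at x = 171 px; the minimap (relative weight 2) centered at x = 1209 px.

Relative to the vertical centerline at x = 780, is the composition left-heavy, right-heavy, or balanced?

Total weight = 1 + 8 + 2 = 11.
x: (1·1316 + 8·171 + 2·1209) / 11 = 5102 / 11 ≈ 463.82
463.8 vs midline 780 → left-heavy.

left-heavy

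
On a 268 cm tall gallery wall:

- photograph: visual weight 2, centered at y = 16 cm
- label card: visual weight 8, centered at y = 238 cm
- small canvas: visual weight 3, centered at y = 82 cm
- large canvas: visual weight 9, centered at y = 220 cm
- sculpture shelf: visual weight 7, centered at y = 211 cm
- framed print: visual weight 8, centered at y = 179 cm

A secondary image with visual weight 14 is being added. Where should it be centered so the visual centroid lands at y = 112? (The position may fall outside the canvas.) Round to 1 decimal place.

y ≈ -97.1

After adding the secondary image, total weight = 2 + 8 + 3 + 9 + 7 + 8 + 14 = 51.
Along y: (7071 + 14·y) / 51 = 112 (existing moment 2·16 + 8·238 + 3·82 + 9·220 + 7·211 + 8·179 = 7071) ⇒ y = (5712 − 7071) / 14 ≈ -97.07.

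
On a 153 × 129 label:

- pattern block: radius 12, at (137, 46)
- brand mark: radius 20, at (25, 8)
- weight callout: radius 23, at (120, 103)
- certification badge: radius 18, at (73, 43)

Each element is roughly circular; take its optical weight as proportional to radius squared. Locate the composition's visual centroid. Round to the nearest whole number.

(84, 56)

Weights ∝ r²: pattern block 12² = 144, brand mark 20² = 400, weight callout 23² = 529, certification badge 18² = 324; Σw = 1397.
x: (144·137 + 400·25 + 529·120 + 324·73) / 1397 = 116860 / 1397 ≈ 83.65
y: (144·46 + 400·8 + 529·103 + 324·43) / 1397 = 78243 / 1397 ≈ 56.01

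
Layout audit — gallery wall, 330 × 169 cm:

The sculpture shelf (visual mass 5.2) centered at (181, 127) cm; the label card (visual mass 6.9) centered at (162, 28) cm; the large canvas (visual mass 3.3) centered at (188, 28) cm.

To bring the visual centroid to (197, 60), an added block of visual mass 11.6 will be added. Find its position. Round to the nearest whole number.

(228, 58)

New total weight: (5.2 + 6.9 + 3.3) + 11.6 = 27.0.
Along x: (2679.4 + 11.6·x) / 27.0 = 197 (existing moment 5.2·181 + 6.9·162 + 3.3·188 = 2679.4) ⇒ x = (5319.0 − 2679.4) / 11.6 ≈ 227.55.
Along y: (946.0 + 11.6·y) / 27.0 = 60 (existing moment 5.2·127 + 6.9·28 + 3.3·28 = 946.0) ⇒ y = (1620.0 − 946.0) / 11.6 ≈ 58.10.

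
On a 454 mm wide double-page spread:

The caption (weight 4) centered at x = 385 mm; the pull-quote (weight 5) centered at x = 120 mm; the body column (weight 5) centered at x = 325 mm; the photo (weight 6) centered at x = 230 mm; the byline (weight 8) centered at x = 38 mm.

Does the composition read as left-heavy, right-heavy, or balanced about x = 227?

Total weight = 4 + 5 + 5 + 6 + 8 = 28.
Σw·x = 4·385 + 5·120 + 5·325 + 6·230 + 8·38 = 5449, so x̄ = 5449/28 ≈ 194.61.
194.6 vs midline 227 → left-heavy.

left-heavy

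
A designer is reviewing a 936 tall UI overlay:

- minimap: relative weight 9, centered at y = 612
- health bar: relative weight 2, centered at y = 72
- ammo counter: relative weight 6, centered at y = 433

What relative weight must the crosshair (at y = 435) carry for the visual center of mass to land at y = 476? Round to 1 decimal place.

w ≈ 3.9

Fixed elements: Σw = 9 + 2 + 6 = 17, Σw·y = 9·612 + 2·72 + 6·433 = 8250.
For the centroid to hit 476: (8250 + w·435) / (17 + w) = 476.
So w = (476·17 − 8250)/(435 − 476) = -158/-41 ≈ 3.85.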